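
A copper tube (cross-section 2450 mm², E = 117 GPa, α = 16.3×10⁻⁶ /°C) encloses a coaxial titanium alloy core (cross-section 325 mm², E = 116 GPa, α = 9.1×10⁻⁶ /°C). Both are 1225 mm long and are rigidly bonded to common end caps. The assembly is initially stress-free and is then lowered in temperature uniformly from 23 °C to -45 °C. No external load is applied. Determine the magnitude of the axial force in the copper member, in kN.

P ≈ 16.3 kN (tensile in the copper)

The copper has the larger α, so on cooling it would change length more than the titanium alloy if both were free. The rigid plates force a common final length, so the copper is put into tension and the titanium alloy into compression, with equal and opposite forces P (no external load).
Compatibility of the two members (thermal + elastic change equal): (α₁ − α₂)ΔT = P·[1/(A₁E₁) + 1/(A₂E₂)].
|α₁ − α₂|·ΔT = 7.2×10⁻⁶ × 68 = 0.0004896.
1/(A₁E₁) + 1/(A₂E₂) = 1/(2450×117×10³) + 1/(325×116×10³) = 3.001×10⁻⁸ N⁻¹.
So P = 0.0004896 / 3.001×10⁻⁸ = 16.31 kN.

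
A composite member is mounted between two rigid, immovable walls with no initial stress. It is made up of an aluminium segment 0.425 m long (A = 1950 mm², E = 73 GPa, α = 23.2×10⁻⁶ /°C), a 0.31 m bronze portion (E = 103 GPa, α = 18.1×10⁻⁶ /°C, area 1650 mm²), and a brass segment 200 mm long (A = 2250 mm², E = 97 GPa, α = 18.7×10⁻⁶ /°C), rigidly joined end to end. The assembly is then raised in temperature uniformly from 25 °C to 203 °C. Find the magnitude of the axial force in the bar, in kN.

P ≈ 597 kN (compressive)

Free thermal expansion of the whole bar: Σ αᵢΔT Lᵢ = 23.2×10⁻⁶×178×425 + 18.1×10⁻⁶×178×310 + 18.7×10⁻⁶×178×200 = 3.42 mm.
Since the ends are fixed, an axial force P builds up, equal in every segment, with P · Σ Lᵢ/(AᵢEᵢ) = δ_free.
Σ Lᵢ/(AᵢEᵢ) = 425/(1950×73×10³) + 310/(1650×103×10³) + 200/(2250×97×10³) = 5.726×10⁻⁶ mm/N.
Hence P = δ_free / Σ(L/AE) = 3.42/5.726×10⁻⁶ = 597.2 kN (compressive).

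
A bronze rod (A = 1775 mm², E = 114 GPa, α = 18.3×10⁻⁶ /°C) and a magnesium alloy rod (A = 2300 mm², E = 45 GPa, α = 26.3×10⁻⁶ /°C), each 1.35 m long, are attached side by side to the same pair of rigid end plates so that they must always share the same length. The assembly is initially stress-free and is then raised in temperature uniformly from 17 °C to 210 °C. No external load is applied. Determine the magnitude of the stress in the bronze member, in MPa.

The magnesium alloy has the larger α, so on heating it would change length more than the bronze if both were free. The rigid plates force a common final length, so the magnesium alloy is put into compression and the bronze into tension, with equal and opposite forces P (no external load).
Compatibility of the two members (thermal + elastic change equal): (α₁ − α₂)ΔT = P·[1/(A₁E₁) + 1/(A₂E₂)].
|α₁ − α₂|·ΔT = 8×10⁻⁶ × 193 = 0.001544.
1/(A₁E₁) + 1/(A₂E₂) = 1/(1775×114×10³) + 1/(2300×45×10³) = 1.46×10⁻⁸ N⁻¹.
P = 0.001544 / 1.46×10⁻⁸ = 105700 N = 105.7 kN.
σ_{bronze} = P/A₁ = 105700/1775 = 59.56 MPa, tensile.

σ ≈ 59.6 MPa (tensile)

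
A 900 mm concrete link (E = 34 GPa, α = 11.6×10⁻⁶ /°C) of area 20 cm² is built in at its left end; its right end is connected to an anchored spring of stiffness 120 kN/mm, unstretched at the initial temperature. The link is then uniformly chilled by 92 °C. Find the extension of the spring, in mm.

The unrestrained thermal change is αΔT L = 11.6×10⁻⁶ × 92 × 900 = 0.9605 mm.
Let P be the tensile force in the spring. The link extends elastically by PL/(AE) and the spring stretches by P/k; together these equal δ_free.
P [ L/(AE) + 1/k ] = δ_free → P [ 900/(2000×34×10³) + 1/(120×10³) ] = 0.9605.
P = 0.9605 / 2.157×10⁻⁵ = 44530 N.
Spring extension = P/k = 44530/(120×10³) = 0.3711 mm.

δ ≈ 0.371 mm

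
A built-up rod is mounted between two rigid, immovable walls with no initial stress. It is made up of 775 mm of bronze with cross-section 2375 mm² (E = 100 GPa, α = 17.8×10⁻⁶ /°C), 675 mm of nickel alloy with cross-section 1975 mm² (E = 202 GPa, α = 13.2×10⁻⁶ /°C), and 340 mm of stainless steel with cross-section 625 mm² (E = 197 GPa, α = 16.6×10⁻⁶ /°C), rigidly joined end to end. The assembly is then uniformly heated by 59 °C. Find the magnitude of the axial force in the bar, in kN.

Free thermal expansion of the whole bar: Σ αᵢΔT Lᵢ = 17.8×10⁻⁶×59×775 + 13.2×10⁻⁶×59×675 + 16.6×10⁻⁶×59×340 = 1.673 mm.
Since the ends are fixed, an axial force P builds up, equal in every segment, with P · Σ Lᵢ/(AᵢEᵢ) = δ_free.
Σ Lᵢ/(AᵢEᵢ) = 775/(2375×100×10³) + 675/(1975×202×10³) + 340/(625×197×10³) = 7.717×10⁻⁶ mm/N.
Hence P = δ_free / Σ(L/AE) = 1.673/7.717×10⁻⁶ = 216.8 kN (compressive).

P ≈ 217 kN (compressive)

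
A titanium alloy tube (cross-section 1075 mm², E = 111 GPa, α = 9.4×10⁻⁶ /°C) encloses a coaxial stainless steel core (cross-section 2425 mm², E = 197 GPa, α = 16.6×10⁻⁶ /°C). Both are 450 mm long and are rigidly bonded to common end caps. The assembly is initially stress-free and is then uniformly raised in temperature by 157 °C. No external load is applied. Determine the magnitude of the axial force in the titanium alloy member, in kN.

Equilibrium of a rigid end plate with no external load gives equal and opposite internal forces ±P in the two members. Since α_{stainless steel} > α_{titanium alloy}, heating drives the stainless steel into compression and the titanium alloy into tension.
Compatibility of the two members (thermal + elastic change equal): (α₁ − α₂)ΔT = P·[1/(A₁E₁) + 1/(A₂E₂)].
|α₁ − α₂|·ΔT = 7.2×10⁻⁶ × 157 = 0.00113.
1/(A₁E₁) + 1/(A₂E₂) = 1/(1075×111×10³) + 1/(2425×197×10³) = 1.047×10⁻⁸ N⁻¹.
P = 0.00113 / 1.047×10⁻⁸ = 107900 N = 107.9 kN.

P ≈ 108 kN (tensile in the titanium alloy)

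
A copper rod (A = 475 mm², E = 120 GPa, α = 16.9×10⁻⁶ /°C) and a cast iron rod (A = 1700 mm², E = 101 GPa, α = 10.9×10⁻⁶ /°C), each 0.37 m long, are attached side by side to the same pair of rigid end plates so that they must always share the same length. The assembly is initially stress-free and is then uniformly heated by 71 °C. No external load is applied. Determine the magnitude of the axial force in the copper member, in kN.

P ≈ 18.2 kN (compressive in the copper)

Equilibrium of a rigid end plate with no external load gives equal and opposite internal forces ±P in the two members. Since α_{copper} > α_{cast iron}, heating drives the copper into compression and the cast iron into tension.
Equating the net (thermal + elastic) strains gives |α₁ − α₂|·ΔT = P·[1/(A₁E₁) + 1/(A₂E₂)].
|α₁ − α₂|·ΔT = 6×10⁻⁶ × 71 = 0.000426.
1/(A₁E₁) + 1/(A₂E₂) = 1/(475×120×10³) + 1/(1700×101×10³) = 2.337×10⁻⁸ N⁻¹.
So P = 0.000426 / 2.337×10⁻⁸ = 18.23 kN.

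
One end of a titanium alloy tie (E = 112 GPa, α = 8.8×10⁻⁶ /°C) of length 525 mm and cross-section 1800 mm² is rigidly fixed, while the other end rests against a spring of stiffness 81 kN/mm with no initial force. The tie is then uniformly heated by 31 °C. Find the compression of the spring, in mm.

δ ≈ 0.118 mm

If the spring were absent the tie would lengthen by αΔT L = 8.8×10⁻⁶ × 31 × 525 = 0.1432 mm.
With a force P in the spring, the elastic change of the tie is PL/(AE) and that of the spring is P/k; compatibility requires their sum to equal δ_free.
So P = δ_free / [L/(AE) + 1/k] = 0.1432 / [ 525/(1800×112×10³) + 1/(81×10³) ].
P = 0.1432 / 1.495×10⁻⁵ = 9580 N.
Spring compression = P/k = 9580/(81×10³) = 0.1183 mm.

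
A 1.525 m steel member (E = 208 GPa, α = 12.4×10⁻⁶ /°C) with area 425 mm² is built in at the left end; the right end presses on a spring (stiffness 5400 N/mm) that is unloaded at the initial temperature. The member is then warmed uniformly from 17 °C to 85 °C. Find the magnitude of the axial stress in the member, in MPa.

The unrestrained thermal change is αΔT L = 12.4×10⁻⁶ × 68 × 1525 = 1.286 mm.
With a force P in the spring, the elastic change of the member is PL/(AE) and that of the spring is P/k; compatibility requires their sum to equal δ_free.
P [ L/(AE) + 1/k ] = δ_free → P [ 1525/(425×208×10³) + 1/(5400) ] = 1.286.
P = 1.286 / 0.0002024 = 6352 N.
σ = P/A = 6352/425 = 14.95 MPa.

σ ≈ 14.9 MPa (compressive)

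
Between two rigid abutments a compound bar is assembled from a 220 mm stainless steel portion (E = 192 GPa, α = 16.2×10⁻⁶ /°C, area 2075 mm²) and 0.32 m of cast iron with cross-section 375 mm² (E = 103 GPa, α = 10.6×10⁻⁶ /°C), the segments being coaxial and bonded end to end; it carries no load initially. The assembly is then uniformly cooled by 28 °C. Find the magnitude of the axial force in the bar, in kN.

With the walls removed the bar would change length by δ_free = Σ αᵢΔT Lᵢ = 16.2×10⁻⁶×28×220 + 10.6×10⁻⁶×28×320 = 0.1948 mm.
Since the ends are fixed, an axial force P builds up, equal in every segment, with P · Σ Lᵢ/(AᵢEᵢ) = δ_free.
Σ Lᵢ/(AᵢEᵢ) = 220/(2075×192×10³) + 320/(375×103×10³) = 8.837×10⁻⁶ mm/N.
P = 0.1948 / 8.837×10⁻⁶ = 22040 N = 22.04 kN, tensile.

P ≈ 22 kN (tensile)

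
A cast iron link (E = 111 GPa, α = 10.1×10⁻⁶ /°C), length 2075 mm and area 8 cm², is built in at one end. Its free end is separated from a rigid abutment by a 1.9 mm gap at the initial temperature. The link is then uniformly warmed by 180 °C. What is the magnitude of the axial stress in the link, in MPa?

Unrestrained expansion: δ_free = αΔT L = 10.1×10⁻⁶ × 180 × 2075 = 3.772 mm.
After closing the 1.9 mm clearance, 3.772 − 1.9 = 1.872 mm of expansion remains to be suppressed by the wall.
Compatibility: PL/(AE) = 1.872 mm, so σ = P/A = E × (1.872/2075) = 100.2 MPa.

σ ≈ 100 MPa (compressive)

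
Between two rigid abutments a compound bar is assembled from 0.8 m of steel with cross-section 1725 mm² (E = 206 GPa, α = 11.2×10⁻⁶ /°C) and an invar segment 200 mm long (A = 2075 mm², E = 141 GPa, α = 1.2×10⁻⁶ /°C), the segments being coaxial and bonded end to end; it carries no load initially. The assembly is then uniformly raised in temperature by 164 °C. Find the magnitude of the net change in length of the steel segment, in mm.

|ΔL| ≈ 0.312 mm

Free thermal expansion of the whole bar: Σ αᵢΔT Lᵢ = 11.2×10⁻⁶×164×800 + 1.2×10⁻⁶×164×200 = 1.509 mm.
Since the ends are fixed, an axial force P builds up, equal in every segment, with P · Σ Lᵢ/(AᵢEᵢ) = δ_free.
Σ Lᵢ/(AᵢEᵢ) = 800/(1725×206×10³) + 200/(2075×141×10³) = 2.935×10⁻⁶ mm/N.
P = 1.509 / 2.935×10⁻⁶ = 514100 N = 514.1 kN, compressive.
For the steel segment, free thermal change = 11.2×10⁻⁶×164×800 = 1.469 mm and elastic change from P = 514100×800/(1725×206×10³) = 1.157 mm; these oppose, so the net change is 0.312 mm (segment lengthens).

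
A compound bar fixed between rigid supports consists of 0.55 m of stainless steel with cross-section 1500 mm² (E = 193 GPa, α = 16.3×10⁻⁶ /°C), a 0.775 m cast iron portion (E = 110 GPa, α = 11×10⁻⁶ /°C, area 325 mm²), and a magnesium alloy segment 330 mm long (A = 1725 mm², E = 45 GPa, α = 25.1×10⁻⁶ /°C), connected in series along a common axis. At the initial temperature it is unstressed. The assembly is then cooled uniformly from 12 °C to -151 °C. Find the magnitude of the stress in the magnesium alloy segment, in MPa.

Free thermal contraction of the whole bar: Σ αᵢΔT Lᵢ = 16.3×10⁻⁶×163×550 + 11×10⁻⁶×163×775 + 25.1×10⁻⁶×163×330 = 4.201 mm.
The walls prevent any net length change, so an axial force P (same in every segment) develops. Compatibility: P · Σ Lᵢ/(AᵢEᵢ) = δ_free.
The series flexibility is Σ Lᵢ/(AᵢEᵢ) = 550/(1500×193×10³) + 775/(325×110×10³) + 330/(1725×45×10³) = 2.783×10⁻⁵ mm/N.
Hence P = δ_free / Σ(L/AE) = 4.201/2.783×10⁻⁵ = 151 kN (tensile).
σ_{magnesium alloy} = P / A = 151000 / 1725 = 87.51 MPa.

σ ≈ 87.5 MPa (tensile)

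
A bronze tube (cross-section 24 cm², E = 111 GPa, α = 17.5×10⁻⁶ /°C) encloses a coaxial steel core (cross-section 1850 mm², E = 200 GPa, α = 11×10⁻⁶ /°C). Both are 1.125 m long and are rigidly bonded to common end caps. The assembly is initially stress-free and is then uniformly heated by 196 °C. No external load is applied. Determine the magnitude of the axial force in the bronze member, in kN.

Equilibrium of a rigid end plate with no external load gives equal and opposite internal forces ±P in the two members. Since α_{bronze} > α_{steel}, heating drives the bronze into compression and the steel into tension.
Compatibility of the two members (thermal + elastic change equal): (α₁ − α₂)ΔT = P·[1/(A₁E₁) + 1/(A₂E₂)].
|α₁ − α₂|·ΔT = 6.5×10⁻⁶ × 196 = 0.001274.
1/(A₁E₁) + 1/(A₂E₂) = 1/(2400×111×10³) + 1/(1850×200×10³) = 6.456×10⁻⁹ N⁻¹.
So P = 0.001274 / 6.456×10⁻⁹ = 197.3 kN.

P ≈ 197 kN (compressive in the bronze)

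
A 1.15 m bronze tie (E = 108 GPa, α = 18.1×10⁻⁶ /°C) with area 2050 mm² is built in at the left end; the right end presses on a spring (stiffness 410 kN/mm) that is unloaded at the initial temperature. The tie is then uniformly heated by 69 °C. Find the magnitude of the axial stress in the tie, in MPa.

σ ≈ 91.8 MPa (compressive)

If the spring were absent the tie would lengthen by αΔT L = 18.1×10⁻⁶ × 69 × 1150 = 1.436 mm.
Let P be the compressive force at the spring. The tie shortens elastically by PL/(AE) and the spring compresses by P/k; together these equal δ_free.
P [ L/(AE) + 1/k ] = δ_free → P [ 1150/(2050×108×10³) + 1/(410×10³) ] = 1.436.
P = 1.436 / 7.633×10⁻⁶ = 188200 N.
σ = P/A = 188200/2050 = 91.78 MPa.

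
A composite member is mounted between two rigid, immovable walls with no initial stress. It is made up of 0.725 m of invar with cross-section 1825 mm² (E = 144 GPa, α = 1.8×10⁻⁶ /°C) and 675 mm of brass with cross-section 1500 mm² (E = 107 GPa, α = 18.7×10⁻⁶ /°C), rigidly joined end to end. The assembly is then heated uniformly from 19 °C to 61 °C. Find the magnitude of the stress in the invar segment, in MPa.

σ ≈ 46 MPa (compressive)

Free thermal expansion of the whole bar: Σ αᵢΔT Lᵢ = 1.8×10⁻⁶×42×725 + 18.7×10⁻⁶×42×675 = 0.585 mm.
The rigid supports impose zero overall length change; the single axial force P common to all segments must satisfy P Σ Lᵢ/(AᵢEᵢ) = δ_free.
Σ Lᵢ/(AᵢEᵢ) = 725/(1825×144×10³) + 675/(1500×107×10³) = 6.964×10⁻⁶ mm/N.
Hence P = δ_free / Σ(L/AE) = 0.585/6.964×10⁻⁶ = 83.99 kN (compressive).
σ_{invar} = P / A = 83990 / 1825 = 46.02 MPa.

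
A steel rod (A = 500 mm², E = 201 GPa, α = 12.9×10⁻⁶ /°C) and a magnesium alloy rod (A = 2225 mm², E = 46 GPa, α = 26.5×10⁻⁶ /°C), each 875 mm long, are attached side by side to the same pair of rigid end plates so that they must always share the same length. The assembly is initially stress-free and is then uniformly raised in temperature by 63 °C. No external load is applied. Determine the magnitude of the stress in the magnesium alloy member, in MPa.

σ ≈ 19.5 MPa (compressive)

The magnesium alloy has the larger α, so on heating it would change length more than the steel if both were free. The rigid plates force a common final length, so the magnesium alloy is put into compression and the steel into tension, with equal and opposite forces P (no external load).
Setting the final lengths equal and cancelling L: (α₁ − α₂)ΔT = P/(A₁E₁) + P/(A₂E₂).
|α₁ − α₂|·ΔT = 13.6×10⁻⁶ × 63 = 0.0008568.
1/(A₁E₁) + 1/(A₂E₂) = 1/(500×201×10³) + 1/(2225×46×10³) = 1.972×10⁻⁸ N⁻¹.
So P = 0.0008568 / 1.972×10⁻⁸ = 43.45 kN.
σ_{magnesium alloy} = P/A₂ = 43450/2225 = 19.53 MPa, compressive.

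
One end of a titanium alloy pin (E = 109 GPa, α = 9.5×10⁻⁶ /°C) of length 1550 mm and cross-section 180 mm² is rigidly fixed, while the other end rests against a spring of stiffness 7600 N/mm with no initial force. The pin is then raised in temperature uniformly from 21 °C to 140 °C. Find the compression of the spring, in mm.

δ ≈ 1.09 mm

The unrestrained thermal change is αΔT L = 9.5×10⁻⁶ × 119 × 1550 = 1.752 mm.
With a force P in the spring, the elastic change of the pin is PL/(AE) and that of the spring is P/k; compatibility requires their sum to equal δ_free.
So P = δ_free / [L/(AE) + 1/k] = 1.752 / [ 1550/(180×109×10³) + 1/(7600) ].
P = 1.752 / 0.0002106 = 8321 N.
Spring compression = P/k = 8321/(7600) = 1.095 mm.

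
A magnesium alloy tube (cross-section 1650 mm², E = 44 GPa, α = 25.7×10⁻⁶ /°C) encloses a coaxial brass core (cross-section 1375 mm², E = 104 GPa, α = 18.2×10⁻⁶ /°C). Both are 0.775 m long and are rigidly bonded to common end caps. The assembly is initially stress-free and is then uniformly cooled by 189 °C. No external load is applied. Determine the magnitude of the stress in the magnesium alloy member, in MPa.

Both members must finish at the same length. With the larger α, the magnesium alloy tends to over-contract; the plates restrain it, putting the magnesium alloy in tension and the brass in compression. With no external load the two internal forces are equal and opposite, magnitude P.
Setting the final lengths equal and cancelling L: (α₁ − α₂)ΔT = P/(A₁E₁) + P/(A₂E₂).
|α₁ − α₂|·ΔT = 7.5×10⁻⁶ × 189 = 0.001417.
1/(A₁E₁) + 1/(A₂E₂) = 1/(1650×44×10³) + 1/(1375×104×10³) = 2.077×10⁻⁸ N⁻¹.
P = 0.001417 / 2.077×10⁻⁸ = 68260 N = 68.26 kN.
σ_{magnesium alloy} = P/A₁ = 68260/1650 = 41.37 MPa, tensile.

σ ≈ 41.4 MPa (tensile)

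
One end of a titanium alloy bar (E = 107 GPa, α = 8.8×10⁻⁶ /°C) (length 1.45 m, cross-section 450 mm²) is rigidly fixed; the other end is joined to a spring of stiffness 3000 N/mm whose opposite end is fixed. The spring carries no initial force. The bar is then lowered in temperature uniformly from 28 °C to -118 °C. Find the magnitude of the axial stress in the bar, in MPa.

Free thermal contraction: δ_free = αΔT L = 8.8×10⁻⁶ × 146 × 1450 = 1.863 mm.
Let P be the tensile force in the spring. The bar extends elastically by PL/(AE) and the spring stretches by P/k; together these equal δ_free.
P [ L/(AE) + 1/k ] = δ_free → P [ 1450/(450×107×10³) + 1/(3000) ] = 1.863.
P = 1.863 / 0.0003634 = 5126 N.
σ = P/A = 5126/450 = 11.39 MPa.

σ ≈ 11.4 MPa (tensile)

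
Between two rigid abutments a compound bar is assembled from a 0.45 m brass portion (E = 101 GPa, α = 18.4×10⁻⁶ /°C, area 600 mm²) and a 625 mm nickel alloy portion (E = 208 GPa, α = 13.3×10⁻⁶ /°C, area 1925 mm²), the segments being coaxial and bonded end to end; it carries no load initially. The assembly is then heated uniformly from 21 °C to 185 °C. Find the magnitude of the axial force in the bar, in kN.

If the supports were absent, the total length change would be Σ αᵢΔT Lᵢ = 18.4×10⁻⁶×164×450 + 13.3×10⁻⁶×164×625 = 2.721 mm.
The rigid supports impose zero overall length change; the single axial force P common to all segments must satisfy P Σ Lᵢ/(AᵢEᵢ) = δ_free.
The series flexibility is Σ Lᵢ/(AᵢEᵢ) = 450/(600×101×10³) + 625/(1925×208×10³) = 8.987×10⁻⁶ mm/N.
So P = 2.721 / 8.987×10⁻⁶ = 302.8 kN, compressive.

P ≈ 303 kN (compressive)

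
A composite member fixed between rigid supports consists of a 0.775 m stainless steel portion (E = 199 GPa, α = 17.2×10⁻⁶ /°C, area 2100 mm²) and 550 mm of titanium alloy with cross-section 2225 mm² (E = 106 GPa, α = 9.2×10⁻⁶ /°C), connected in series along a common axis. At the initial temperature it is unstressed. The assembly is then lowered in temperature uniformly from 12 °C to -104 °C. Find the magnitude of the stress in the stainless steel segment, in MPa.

σ ≈ 243 MPa (tensile)

If the supports were absent, the total length change would be Σ αᵢΔT Lᵢ = 17.2×10⁻⁶×116×775 + 9.2×10⁻⁶×116×550 = 2.133 mm.
The rigid supports impose zero overall length change; the single axial force P common to all segments must satisfy P Σ Lᵢ/(AᵢEᵢ) = δ_free.
Σ Lᵢ/(AᵢEᵢ) = 775/(2100×199×10³) + 550/(2225×106×10³) = 4.187×10⁻⁶ mm/N.
Hence P = δ_free / Σ(L/AE) = 2.133/4.187×10⁻⁶ = 509.6 kN (tensile).
σ_{stainless steel} = P / A = 509600 / 2100 = 242.6 MPa.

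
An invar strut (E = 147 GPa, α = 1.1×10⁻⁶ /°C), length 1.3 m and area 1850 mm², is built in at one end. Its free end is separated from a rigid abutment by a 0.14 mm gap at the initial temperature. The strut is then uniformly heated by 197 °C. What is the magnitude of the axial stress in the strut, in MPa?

If the wall were absent the strut would grow by αΔT L = 1.1×10⁻⁶ × 197 × 1300 = 0.2817 mm.
The gap closes (δ_free > 0.14 mm) and the wall then resists a further 0.2817 − 0.14 = 0.1417 mm of expansion.
So σ = E(δ_free − g)/L = 147×10³ × 0.1417/1300 = 16.02 MPa.

σ ≈ 16 MPa (compressive)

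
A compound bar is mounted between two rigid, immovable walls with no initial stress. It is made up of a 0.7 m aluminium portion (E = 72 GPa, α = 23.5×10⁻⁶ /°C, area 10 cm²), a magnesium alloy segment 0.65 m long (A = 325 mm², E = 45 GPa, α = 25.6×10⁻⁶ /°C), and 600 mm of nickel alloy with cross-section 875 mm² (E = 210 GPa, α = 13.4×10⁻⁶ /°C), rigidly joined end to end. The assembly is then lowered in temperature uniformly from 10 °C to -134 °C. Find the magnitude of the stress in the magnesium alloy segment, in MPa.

σ ≈ 317 MPa (tensile)

If the supports were absent, the total length change would be Σ αᵢΔT Lᵢ = 23.5×10⁻⁶×144×700 + 25.6×10⁻⁶×144×650 + 13.4×10⁻⁶×144×600 = 5.923 mm.
The rigid supports impose zero overall length change; the single axial force P common to all segments must satisfy P Σ Lᵢ/(AᵢEᵢ) = δ_free.
The series flexibility is Σ Lᵢ/(AᵢEᵢ) = 700/(1000×72×10³) + 650/(325×45×10³) + 600/(875×210×10³) = 5.743×10⁻⁵ mm/N.
So P = 5.923 / 5.743×10⁻⁵ = 103.1 kN, tensile.
σ_{magnesium alloy} = P / A = 103100 / 325 = 317.3 MPa.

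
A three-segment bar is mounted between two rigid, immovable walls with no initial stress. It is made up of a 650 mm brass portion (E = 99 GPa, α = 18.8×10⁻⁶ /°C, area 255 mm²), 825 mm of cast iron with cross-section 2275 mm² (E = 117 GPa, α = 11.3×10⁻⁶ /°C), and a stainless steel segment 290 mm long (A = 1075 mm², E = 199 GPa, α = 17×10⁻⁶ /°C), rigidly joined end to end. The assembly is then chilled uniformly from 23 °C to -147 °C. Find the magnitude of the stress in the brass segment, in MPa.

Free thermal contraction of the whole bar: Σ αᵢΔT Lᵢ = 18.8×10⁻⁶×170×650 + 11.3×10⁻⁶×170×825 + 17×10⁻⁶×170×290 = 4.5 mm.
The walls prevent any net length change, so an axial force P (same in every segment) develops. Compatibility: P · Σ Lᵢ/(AᵢEᵢ) = δ_free.
Σ Lᵢ/(AᵢEᵢ) = 650/(255×99×10³) + 825/(2275×117×10³) + 290/(1075×199×10³) = 3.02×10⁻⁵ mm/N.
P = 4.5 / 3.02×10⁻⁵ = 149000 N = 149 kN, tensile.
σ_{brass} = P / A = 149000 / 255 = 584.3 MPa.

σ ≈ 584 MPa (tensile)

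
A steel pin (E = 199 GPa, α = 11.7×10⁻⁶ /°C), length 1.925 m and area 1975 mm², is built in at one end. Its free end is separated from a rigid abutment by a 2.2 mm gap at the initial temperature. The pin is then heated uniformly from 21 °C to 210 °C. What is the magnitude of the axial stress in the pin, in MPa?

Unrestrained expansion: δ_free = αΔT L = 11.7×10⁻⁶ × 189 × 1925 = 4.257 mm.
After closing the 2.2 mm clearance, 4.257 − 2.2 = 2.057 mm of expansion remains to be suppressed by the wall.
So σ = E(δ_free − g)/L = 199×10³ × 2.057/1925 = 212.6 MPa.

σ ≈ 213 MPa (compressive)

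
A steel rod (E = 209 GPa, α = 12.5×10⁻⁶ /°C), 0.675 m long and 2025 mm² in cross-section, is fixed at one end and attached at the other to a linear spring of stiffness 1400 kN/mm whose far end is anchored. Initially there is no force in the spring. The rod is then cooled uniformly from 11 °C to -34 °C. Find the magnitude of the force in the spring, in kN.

If the spring were absent the rod would shorten by αΔT L = 12.5×10⁻⁶ × 45 × 675 = 0.3797 mm.
With a force P in the spring, the elastic change of the rod is PL/(AE) and that of the spring is P/k; compatibility requires their sum to equal δ_free.
P [ L/(AE) + 1/k ] = δ_free → P [ 675/(2025×209×10³) + 1/(1400×10³) ] = 0.3797.
P = 0.3797 / 2.309×10⁻⁶ = 164400 N.

P ≈ 164 kN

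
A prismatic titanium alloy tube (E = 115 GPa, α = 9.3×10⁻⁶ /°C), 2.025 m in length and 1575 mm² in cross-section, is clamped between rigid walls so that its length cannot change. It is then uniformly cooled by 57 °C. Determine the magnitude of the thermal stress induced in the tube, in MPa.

σ ≈ 61 MPa (tensile)

The supports are rigid, so the total axial strain is zero. The restrained thermal strain is ε = αΔT = 9.3×10⁻⁶ × 57 = 530.1×10⁻⁶.
Hence σ = E·αΔT = 115×10³ × 530.1×10⁻⁶ = 60.96 MPa, tensile.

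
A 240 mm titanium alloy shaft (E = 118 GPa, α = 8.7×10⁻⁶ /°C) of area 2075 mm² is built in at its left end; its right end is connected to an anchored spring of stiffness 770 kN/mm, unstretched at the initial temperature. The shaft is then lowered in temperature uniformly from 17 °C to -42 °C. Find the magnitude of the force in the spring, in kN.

The unrestrained thermal change is αΔT L = 8.7×10⁻⁶ × 59 × 240 = 0.1232 mm.
With a force P in the spring, the elastic change of the shaft is PL/(AE) and that of the spring is P/k; compatibility requires their sum to equal δ_free.
P [ L/(AE) + 1/k ] = δ_free → P [ 240/(2075×118×10³) + 1/(770×10³) ] = 0.1232.
P = 0.1232 / 2.279×10⁻⁶ = 54060 N.

P ≈ 54.1 kN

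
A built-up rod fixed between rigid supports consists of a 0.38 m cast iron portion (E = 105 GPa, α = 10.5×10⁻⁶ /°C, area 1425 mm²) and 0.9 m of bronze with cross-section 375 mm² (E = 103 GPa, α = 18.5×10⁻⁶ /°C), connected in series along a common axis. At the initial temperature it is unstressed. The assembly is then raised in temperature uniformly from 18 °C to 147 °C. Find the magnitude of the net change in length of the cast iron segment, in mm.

With the walls removed the bar would change length by δ_free = Σ αᵢΔT Lᵢ = 10.5×10⁻⁶×129×380 + 18.5×10⁻⁶×129×900 = 2.663 mm.
Since the ends are fixed, an axial force P builds up, equal in every segment, with P · Σ Lᵢ/(AᵢEᵢ) = δ_free.
The series flexibility is Σ Lᵢ/(AᵢEᵢ) = 380/(1425×105×10³) + 900/(375×103×10³) = 2.584×10⁻⁵ mm/N.
Hence P = δ_free / Σ(L/AE) = 2.663/2.584×10⁻⁵ = 103 kN (compressive).
For the cast iron segment, free thermal change = 10.5×10⁻⁶×129×380 = 0.5147 mm and elastic change from P = 103000×380/(1425×105×10³) = 0.2617 mm; these oppose, so the net change is 0.253 mm (segment lengthens).

|ΔL| ≈ 0.253 mm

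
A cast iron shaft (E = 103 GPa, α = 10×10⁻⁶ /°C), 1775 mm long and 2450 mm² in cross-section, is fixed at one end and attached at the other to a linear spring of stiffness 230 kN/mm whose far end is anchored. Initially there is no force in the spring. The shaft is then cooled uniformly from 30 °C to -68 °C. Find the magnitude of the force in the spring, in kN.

P ≈ 153 kN

Free thermal contraction: δ_free = αΔT L = 10×10⁻⁶ × 98 × 1775 = 1.74 mm.
Let P be the tensile force in the spring. The shaft extends elastically by PL/(AE) and the spring stretches by P/k; together these equal δ_free.
P [ L/(AE) + 1/k ] = δ_free → P [ 1775/(2450×103×10³) + 1/(230×10³) ] = 1.74.
P = 1.74 / 1.138×10⁻⁵ = 152800 N.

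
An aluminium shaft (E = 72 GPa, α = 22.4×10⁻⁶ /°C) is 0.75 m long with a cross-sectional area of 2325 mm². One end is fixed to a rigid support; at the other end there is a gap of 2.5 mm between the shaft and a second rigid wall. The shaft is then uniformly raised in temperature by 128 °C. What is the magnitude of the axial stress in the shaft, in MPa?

σ ≈ 0 MPa

Unrestrained expansion: δ_free = αΔT L = 22.4×10⁻⁶ × 128 × 750 = 2.15 mm.
Since δ_free = 2.15 mm is less than the 2.5 mm gap, the shaft never touches the wall. No axial force develops.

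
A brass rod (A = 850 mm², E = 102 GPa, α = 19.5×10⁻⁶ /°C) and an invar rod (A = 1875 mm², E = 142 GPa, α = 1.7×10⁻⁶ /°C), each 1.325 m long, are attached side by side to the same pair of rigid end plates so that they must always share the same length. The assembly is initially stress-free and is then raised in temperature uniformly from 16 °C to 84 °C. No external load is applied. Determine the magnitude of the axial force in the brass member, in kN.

The brass has the larger α, so on heating it would change length more than the invar if both were free. The rigid plates force a common final length, so the brass is put into compression and the invar into tension, with equal and opposite forces P (no external load).
Equating the net (thermal + elastic) strains gives |α₁ − α₂|·ΔT = P·[1/(A₁E₁) + 1/(A₂E₂)].
|α₁ − α₂|·ΔT = 17.8×10⁻⁶ × 68 = 0.00121.
1/(A₁E₁) + 1/(A₂E₂) = 1/(850×102×10³) + 1/(1875×142×10³) = 1.529×10⁻⁸ N⁻¹.
So P = 0.00121 / 1.529×10⁻⁸ = 79.16 kN.

P ≈ 79.2 kN (compressive in the brass)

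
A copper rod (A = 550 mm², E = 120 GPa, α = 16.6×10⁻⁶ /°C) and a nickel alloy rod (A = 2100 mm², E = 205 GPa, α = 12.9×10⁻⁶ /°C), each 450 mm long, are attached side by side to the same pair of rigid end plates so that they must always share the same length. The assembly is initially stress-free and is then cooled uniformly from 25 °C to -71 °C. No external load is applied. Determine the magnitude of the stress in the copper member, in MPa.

σ ≈ 37 MPa (tensile)

The copper has the larger α, so on cooling it would change length more than the nickel alloy if both were free. The rigid plates force a common final length, so the copper is put into tension and the nickel alloy into compression, with equal and opposite forces P (no external load).
Setting the final lengths equal and cancelling L: (α₁ − α₂)ΔT = P/(A₁E₁) + P/(A₂E₂).
|α₁ − α₂|·ΔT = 3.7×10⁻⁶ × 96 = 0.0003552.
1/(A₁E₁) + 1/(A₂E₂) = 1/(550×120×10³) + 1/(2100×205×10³) = 1.747×10⁻⁸ N⁻¹.
P = 0.0003552 / 1.747×10⁻⁸ = 20330 N = 20.33 kN.
σ_{copper} = P/A₁ = 20330/550 = 36.96 MPa, tensile.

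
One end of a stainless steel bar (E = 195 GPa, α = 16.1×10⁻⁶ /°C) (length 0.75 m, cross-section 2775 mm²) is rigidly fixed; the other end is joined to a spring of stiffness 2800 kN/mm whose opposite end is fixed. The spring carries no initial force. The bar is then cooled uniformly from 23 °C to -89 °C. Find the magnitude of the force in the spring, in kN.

P ≈ 776 kN

If the spring were absent the bar would shorten by αΔT L = 16.1×10⁻⁶ × 112 × 750 = 1.352 mm.
Let P be the tensile force in the spring. The bar extends elastically by PL/(AE) and the spring stretches by P/k; together these equal δ_free.
So P = δ_free / [L/(AE) + 1/k] = 1.352 / [ 750/(2775×195×10³) + 1/(2800×10³) ].
P = 1.352 / 1.743×10⁻⁶ = 775800 N.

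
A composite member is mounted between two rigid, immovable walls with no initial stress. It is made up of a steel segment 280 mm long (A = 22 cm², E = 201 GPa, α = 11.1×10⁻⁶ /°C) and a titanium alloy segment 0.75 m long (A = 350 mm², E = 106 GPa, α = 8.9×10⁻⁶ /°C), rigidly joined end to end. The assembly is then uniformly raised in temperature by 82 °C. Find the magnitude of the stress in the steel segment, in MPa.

If the supports were absent, the total length change would be Σ αᵢΔT Lᵢ = 11.1×10⁻⁶×82×280 + 8.9×10⁻⁶×82×750 = 0.8022 mm.
Since the ends are fixed, an axial force P builds up, equal in every segment, with P · Σ Lᵢ/(AᵢEᵢ) = δ_free.
Σ Lᵢ/(AᵢEᵢ) = 280/(2200×201×10³) + 750/(350×106×10³) = 2.085×10⁻⁵ mm/N.
P = 0.8022 / 2.085×10⁻⁵ = 38480 N = 38.48 kN, compressive.
σ_{steel} = P / A = 38480 / 2200 = 17.49 MPa.

σ ≈ 17.5 MPa (compressive)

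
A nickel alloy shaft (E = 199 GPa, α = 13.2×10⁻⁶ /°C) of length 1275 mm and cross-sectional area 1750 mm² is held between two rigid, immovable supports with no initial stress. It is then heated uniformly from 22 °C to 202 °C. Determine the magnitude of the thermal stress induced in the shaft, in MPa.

The supports are rigid, so the total axial strain is zero. The restrained thermal strain is ε = αΔT = 13.2×10⁻⁶ × 180 = 2376×10⁻⁶.
The stress required to suppress this strain is σ = Eε = 199×10³ × 2376×10⁻⁶ = 472.8 MPa, compressive since the shaft is trying to expand.

σ ≈ 473 MPa (compressive)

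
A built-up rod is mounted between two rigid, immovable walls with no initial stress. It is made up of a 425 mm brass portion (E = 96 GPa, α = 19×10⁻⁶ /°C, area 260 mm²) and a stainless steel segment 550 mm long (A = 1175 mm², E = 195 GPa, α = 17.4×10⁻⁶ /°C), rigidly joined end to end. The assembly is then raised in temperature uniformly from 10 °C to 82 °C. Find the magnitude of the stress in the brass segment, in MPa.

σ ≈ 252 MPa (compressive)

Free thermal expansion of the whole bar: Σ αᵢΔT Lᵢ = 19×10⁻⁶×72×425 + 17.4×10⁻⁶×72×550 = 1.27 mm.
The walls prevent any net length change, so an axial force P (same in every segment) develops. Compatibility: P · Σ Lᵢ/(AᵢEᵢ) = δ_free.
Σ Lᵢ/(AᵢEᵢ) = 425/(260×96×10³) + 550/(1175×195×10³) = 1.943×10⁻⁵ mm/N.
Hence P = δ_free / Σ(L/AE) = 1.27/1.943×10⁻⁵ = 65.39 kN (compressive).
σ_{brass} = P / A = 65390 / 260 = 251.5 MPa.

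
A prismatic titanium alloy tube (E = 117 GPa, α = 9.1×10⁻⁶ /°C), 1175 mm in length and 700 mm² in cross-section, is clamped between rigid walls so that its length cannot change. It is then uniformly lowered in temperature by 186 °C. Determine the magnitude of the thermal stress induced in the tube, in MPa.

σ ≈ 198 MPa (tensile)

The supports are rigid, so the total axial strain is zero. The restrained thermal strain is ε = αΔT = 9.1×10⁻⁶ × 186 = 1692.6×10⁻⁶.
Hence σ = E·αΔT = 117×10³ × 1692.6×10⁻⁶ = 198 MPa, tensile.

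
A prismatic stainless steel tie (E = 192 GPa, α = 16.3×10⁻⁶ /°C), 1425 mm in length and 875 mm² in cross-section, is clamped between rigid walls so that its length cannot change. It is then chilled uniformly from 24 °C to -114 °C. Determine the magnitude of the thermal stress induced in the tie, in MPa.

Because both ends are immovable the net strain is zero, and the suppressed thermal strain is αΔT = 16.3×10⁻⁶ × 138 = 2249.4×10⁻⁶.
The stress required to suppress this strain is σ = Eε = 192×10³ × 2249.4×10⁻⁶ = 431.9 MPa, tensile since the tie is trying to contract.

σ ≈ 432 MPa (tensile)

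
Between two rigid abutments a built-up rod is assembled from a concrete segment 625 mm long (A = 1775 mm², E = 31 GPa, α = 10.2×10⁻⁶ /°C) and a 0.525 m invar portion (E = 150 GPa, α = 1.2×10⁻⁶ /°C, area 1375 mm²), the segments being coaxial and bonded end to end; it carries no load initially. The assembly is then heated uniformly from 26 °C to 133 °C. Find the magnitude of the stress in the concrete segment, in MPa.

With the walls removed the bar would change length by δ_free = Σ αᵢΔT Lᵢ = 10.2×10⁻⁶×107×625 + 1.2×10⁻⁶×107×525 = 0.7495 mm.
The rigid supports impose zero overall length change; the single axial force P common to all segments must satisfy P Σ Lᵢ/(AᵢEᵢ) = δ_free.
Σ Lᵢ/(AᵢEᵢ) = 625/(1775×31×10³) + 525/(1375×150×10³) = 1.39×10⁻⁵ mm/N.
So P = 0.7495 / 1.39×10⁻⁵ = 53.91 kN, compressive.
σ_{concrete} = P / A = 53910 / 1775 = 30.37 MPa.

σ ≈ 30.4 MPa (compressive)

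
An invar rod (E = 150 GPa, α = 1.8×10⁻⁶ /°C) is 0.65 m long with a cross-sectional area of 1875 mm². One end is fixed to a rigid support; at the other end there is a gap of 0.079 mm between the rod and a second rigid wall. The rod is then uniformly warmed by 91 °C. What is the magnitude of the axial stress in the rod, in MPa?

Unrestrained expansion: δ_free = αΔT L = 1.8×10⁻⁶ × 91 × 650 = 0.1065 mm.
The gap closes (δ_free > 0.079 mm) and the wall then resists a further 0.1065 − 0.079 = 0.02747 mm of expansion.
That suppressed elongation corresponds to σ = E·Δ/L = 150×10³ × 0.02747/650 = 6.339 MPa.

σ ≈ 6.34 MPa (compressive)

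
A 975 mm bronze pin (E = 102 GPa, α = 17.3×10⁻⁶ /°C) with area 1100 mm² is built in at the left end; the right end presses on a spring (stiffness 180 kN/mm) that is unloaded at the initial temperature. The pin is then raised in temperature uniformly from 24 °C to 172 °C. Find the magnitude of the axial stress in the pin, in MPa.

σ ≈ 159 MPa (compressive)

If the spring were absent the pin would lengthen by αΔT L = 17.3×10⁻⁶ × 148 × 975 = 2.496 mm.
Let P be the compressive force at the spring. The pin shortens elastically by PL/(AE) and the spring compresses by P/k; together these equal δ_free.
P [ L/(AE) + 1/k ] = δ_free → P [ 975/(1100×102×10³) + 1/(180×10³) ] = 2.496.
P = 2.496 / 1.425×10⁻⁵ = 175200 N.
σ = P/A = 175200/1100 = 159.3 MPa.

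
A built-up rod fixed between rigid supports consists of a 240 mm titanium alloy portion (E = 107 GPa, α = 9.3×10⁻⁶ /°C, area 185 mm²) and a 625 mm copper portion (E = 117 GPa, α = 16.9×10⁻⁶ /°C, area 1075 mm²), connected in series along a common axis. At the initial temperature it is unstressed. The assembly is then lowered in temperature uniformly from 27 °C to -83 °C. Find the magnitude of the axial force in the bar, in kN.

P ≈ 82.3 kN (tensile)

If the supports were absent, the total length change would be Σ αᵢΔT Lᵢ = 9.3×10⁻⁶×110×240 + 16.9×10⁻⁶×110×625 = 1.407 mm.
The rigid supports impose zero overall length change; the single axial force P common to all segments must satisfy P Σ Lᵢ/(AᵢEᵢ) = δ_free.
The series flexibility is Σ Lᵢ/(AᵢEᵢ) = 240/(185×107×10³) + 625/(1075×117×10³) = 1.709×10⁻⁵ mm/N.
P = 1.407 / 1.709×10⁻⁵ = 82340 N = 82.34 kN, tensile.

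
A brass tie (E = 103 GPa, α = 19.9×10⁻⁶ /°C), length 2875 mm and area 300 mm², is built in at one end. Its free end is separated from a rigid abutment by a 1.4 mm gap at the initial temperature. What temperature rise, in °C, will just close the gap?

ΔT ≈ 24.5 °C

The gap closes when αΔT L = 1.4 mm, since the tie is still unstressed at that instant.
ΔT = 1.4 / (19.9×10⁻⁶ × 2875) = 24.47 °C.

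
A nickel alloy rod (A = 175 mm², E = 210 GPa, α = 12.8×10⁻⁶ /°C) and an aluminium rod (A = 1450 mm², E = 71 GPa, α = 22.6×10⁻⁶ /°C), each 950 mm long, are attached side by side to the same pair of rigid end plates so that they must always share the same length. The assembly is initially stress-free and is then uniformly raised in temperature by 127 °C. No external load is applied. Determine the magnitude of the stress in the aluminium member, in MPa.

Equilibrium of a rigid end plate with no external load gives equal and opposite internal forces ±P in the two members. Since α_{aluminium} > α_{nickel alloy}, heating drives the aluminium into compression and the nickel alloy into tension.
Setting the final lengths equal and cancelling L: (α₁ − α₂)ΔT = P/(A₁E₁) + P/(A₂E₂).
|α₁ − α₂|·ΔT = 9.8×10⁻⁶ × 127 = 0.001245.
1/(A₁E₁) + 1/(A₂E₂) = 1/(175×210×10³) + 1/(1450×71×10³) = 3.692×10⁻⁸ N⁻¹.
So P = 0.001245 / 3.692×10⁻⁸ = 33.71 kN.
σ_{aluminium} = P/A₂ = 33710/1450 = 23.25 MPa, compressive.

σ ≈ 23.2 MPa (compressive)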